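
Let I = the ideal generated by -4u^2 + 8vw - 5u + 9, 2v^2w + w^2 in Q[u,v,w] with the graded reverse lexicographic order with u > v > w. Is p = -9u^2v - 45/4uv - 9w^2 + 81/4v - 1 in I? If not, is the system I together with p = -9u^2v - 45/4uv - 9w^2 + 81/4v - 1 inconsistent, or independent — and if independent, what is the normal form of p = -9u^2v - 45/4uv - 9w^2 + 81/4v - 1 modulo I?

First compute the reduced Gröbner basis of I by Buchberger's algorithm.
f_1 = -4u^2 + 8vw - 5u + 9, LT = u^2.
f_2 = 2v^2w + w^2, LT = v^2w.

The S-polynomials (S(f_1,f_2)) all reduce to 0 modulo the current basis, so we have a Gröbner basis.
Inter-reduce: drop elements whose leading term is divisible by another's, tail-reduce, and make monic.
Reduced Gröbner basis: {v^2w + 1/2w^2, u^2 - 2vw + 5/4u - 9/4}.
Label its elements g_1 = v^2w + 1/2w^2, g_2 = u^2 - 2vw + 5/4u - 9/4.

Reduce p = -9u^2v - 45/4uv - 9w^2 + 81/4v - 1 modulo G:
  leading term u^2v: subtract (-9v)·g_2 from -9u^2v - 45/4uv - 9w^2 + 81/4v - 1 → -18v^2w - 9w^2 - 1
  leading term v^2w: subtract (-18)·g_1 from -18v^2w - 9w^2 - 1 → -1
  leading term 1: no divisor's leading term divides it; move -1 to the remainder.
  normal form = -1.
The normal form is nonzero, so p ∉ I. Since p minus its normal form lies in I, I + (p) = I + (r) where r = -1; decide whether this ideal is the whole ring.
Here r = -1 is a nonzero constant, hence a unit: 1 ∈ I + (p), the Gröbner basis of I + (p) is {1}, and the enlarged system has no common solution — adjoining p is inconsistent.

The remainder on division by a Gröbner basis is unique — it is the normal form.

Adjoining -9u^2v - 45/4uv - 9w^2 + 81/4v - 1 makes the ideal the whole ring: the system is inconsistent.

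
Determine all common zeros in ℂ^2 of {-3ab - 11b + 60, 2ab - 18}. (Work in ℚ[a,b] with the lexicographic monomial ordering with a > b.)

Compute a lex Gröbner basis by Buchberger's algorithm.
f_1 = -3ab - 11b + 60, LT = ab.
f_2 = 2ab - 18, LT = ab.

S(f_1,f_2): lcm = ab. S = 11/3b - 11.
  leading term b: no divisor's leading term divides it; move 11/3b to the remainder.
  leading term 1: no divisor's leading term divides it; move -11 to the remainder.
  remainder 11/3b - 11 ≠ 0; add h_3 = 11/3b - 11 to the basis.

S(f_1,h_3): lcm = ab. S = 3a + 11/3b - 20.
  leading term a: no divisor's leading term divides it; move 3a to the remainder.
  leading term b: subtract (1)·h_3 from 11/3b - 20 → -9
  leading term 1: no divisor's leading term divides it; move -9 to the remainder.
  remainder 3a - 9 ≠ 0; add h_4 = 3a - 9 to the basis.

S(f_2,h_3): lcm = ab. S = 3a - 9.
  leading term a: subtract (1)·h_4 from 3a - 9 → 0
  remainder 0.

S(f_1,h_4): lcm = ab. S = 20/3b - 20.
  leading term b: subtract (20/11)·h_3 from 20/3b - 20 → 0
  remainder 0.

S(f_2,h_4): lcm = ab. S = 3b - 9.
  leading term b: subtract (9/11)·h_3 from 3b - 9 → 0
  remainder 0.

S(h_3,h_4): leading monomials are coprime, so the S-polynomial reduces to 0 (Buchberger's first criterion).
Every S-polynomial of the final basis reduces to 0, so we have a Gröbner basis.
Inter-reduce: drop elements whose leading term is divisible by another's, tail-reduce, and make monic.
Reduced Gröbner basis: {a - 3, b - 3}.

Since the basis is lex-ordered, b - 3 is univariate in b. Its roots are {3}. Back-substituting each root into the other basis elements fixes the other coordinates.
  b = 3: the earlier basis element becomes a - 3 = 0, giving a = 3 — point (3, 3).
Substituting each solution back into the original system confirms all equations vanish.

{(3, 3)}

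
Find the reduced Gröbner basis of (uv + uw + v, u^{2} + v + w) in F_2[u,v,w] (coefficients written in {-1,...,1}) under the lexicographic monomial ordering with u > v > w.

f_1 = uv + uw + v, LT = uv.
f_2 = u^{2} + v + w, LT = u^{2}.

S(f_1,f_2): lcm = u^{2}v. S = u^{2}w + uv + v^{2} + vw.
  leading term u^{2}w: subtract (w)·f_2 from u^{2}w + uv + v^{2} + vw → uv + v^{2} + w^{2}
  leading term uv: subtract (1)·f_1 from uv + v^{2} + w^{2} → uw + v^{2} + v + w^{2}
  leading term uw: no divisor's leading term divides it; move uw to the remainder.
  leading term v^{2}: no divisor's leading term divides it; move v^{2} to the remainder.
  leading term v: no divisor's leading term divides it; move v to the remainder.
  leading term w^{2}: no divisor's leading term divides it; move w^{2} to the remainder.
  remainder uw + v^{2} + v + w^{2} ≠ 0; add g_3 = uw + v^{2} + v + w^{2} to the basis.

S(f_1,g_3): lcm = uvw. S = uw^{2} + v^{3} + v^{2} + vw^{2} + vw.
  leading term uw^{2}: subtract (w)·g_3 from uw^{2} + v^{3} + v^{2} + vw^{2} + vw → v^{3} + v^{2}w + v^{2} + vw^{2} + w^{3}
  leading term v^{3}: no divisor's leading term divides it; move v^{3} to the remainder.
  leading term v^{2}w: no divisor's leading term divides it; move v^{2}w to the remainder.
  leading term v^{2}: no divisor's leading term divides it; move v^{2} to the remainder.
  leading term vw^{2}: no divisor's leading term divides it; move vw^{2} to the remainder.
  leading term w^{3}: no divisor's leading term divides it; move w^{3} to the remainder.
  remainder v^{3} + v^{2}w + v^{2} + vw^{2} + w^{3} ≠ 0; add g_4 = v^{3} + v^{2}w + v^{2} + vw^{2} + w^{3} to the basis.

The other S-polynomials (S(f_2,g_3), S(f_1,g_4), S(f_2,g_4), S(g_3,g_4)) all reduce to 0 modulo the current basis, so we have a Gröbner basis.

G = {u^{2} + v + w, uv + v^{2} + w^{2}, uw + v^{2} + v + w^{2}, v^{3} + v^{2}w + v^{2} + vw^{2} + w^{3}}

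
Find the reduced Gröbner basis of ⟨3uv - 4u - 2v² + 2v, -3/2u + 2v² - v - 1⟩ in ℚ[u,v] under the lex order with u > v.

f_1 = 3uv - 4u - 2v² + 2v, LT = uv.
f_2 = -3/2u + 2v² - v - 1, LT = u.

S(f_1,f_2): lcm = uv. S = -4/3u + 4/3v³ - 4/3v².
  leading term u: subtract (8/9)·f_2 from -4/3u + 4/3v³ - 4/3v² → 4/3v³ - 28/9v² + 8/9v + 8/9
  leading term v³: no divisor's leading term divides it; move 4/3v³ to the remainder.
  leading term v²: no divisor's leading term divides it; move -28/9v² to the remainder.
  leading term v: no divisor's leading term divides it; move 8/9v to the remainder.
  leading term 1: no divisor's leading term divides it; move 8/9 to the remainder.
  remainder 4/3v³ - 28/9v² + 8/9v + 8/9 ≠ 0; add g_3 = 4/3v³ - 28/9v² + 8/9v + 8/9 to the basis.

The other S-polynomials (S(f_1,g_3), S(f_2,g_3)) all reduce to 0 modulo the current basis, so we have a Gröbner basis.
Inter-reduce: drop elements whose leading term is divisible by another's, tail-reduce, and make monic.

G = {u - 4/3v² + ⅔v + ⅔, v³ - 7/3v² + ⅔v + ⅔}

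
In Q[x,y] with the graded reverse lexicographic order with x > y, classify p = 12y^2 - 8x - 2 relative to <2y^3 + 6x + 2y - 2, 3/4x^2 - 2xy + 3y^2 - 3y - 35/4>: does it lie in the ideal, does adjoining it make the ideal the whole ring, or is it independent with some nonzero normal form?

Adjoining 12y^2 - 8x - 2 makes the ideal the whole ring: the system is inconsistent.

First compute the reduced Gröbner basis of I by Buchberger's algorithm.
f_1 = 2y^3 + 6x + 2y - 2, LT = y^3.
f_2 = 3/4x^2 - 2xy + 3y^2 - 3y - 35/4, LT = x^2.

The S-polynomials (S(f_1,f_2)) all reduce to 0 modulo the current basis, so we have a Gröbner basis.
Inter-reduce: drop elements whose leading term is divisible by another's, tail-reduce, and make monic.
Reduced Gröbner basis: {y^3 + 3x + y - 1, x^2 - 8/3xy + 4y^2 - 4y - 35/3}.
Label its elements g_1 = y^3 + 3x + y - 1, g_2 = x^2 - 8/3xy + 4y^2 - 4y - 35/3.

Reduce p = 12y^2 - 8x - 2 modulo G:
  leading term y^2: no divisor's leading term divides it; move 12y^2 to the remainder.
  leading term x: no divisor's leading term divides it; move -8x to the remainder.
  leading term 1: no divisor's leading term divides it; move -2 to the remainder.
  normal form = 12y^2 - 8x - 2.
The normal form is nonzero, so p ∉ I. Since p minus its normal form lies in I, I + (p) = I + (r) where r = 12y^2 - 8x - 2; decide whether this ideal is the whole ring.
Run Buchberger on G together with r (pairs among the g_i already reduce to 0 since G is a Gröbner basis):
g_1 = y^3 + 3x + y - 1, LT = y^3.
g_2 = x^2 - 8/3xy + 4y^2 - 4y - 35/3, LT = x^2.
r = 12y^2 - 8x - 2, LT = y^2.

S(g_1,r): lcm = y^3. S = 2/3xy + 3x + 7/6y - 1.
  leading term xy: no divisor's leading term divides it; move 2/3xy to the remainder.
  leading term x: no divisor's leading term divides it; move 3x to the remainder.
  leading term y: no divisor's leading term divides it; move 7/6y to the remainder.
  leading term 1: no divisor's leading term divides it; move -1 to the remainder.
  remainder 2/3xy + 3x + 7/6y - 1 ≠ 0; add m_4 = 2/3xy + 3x + 7/6y - 1 to the basis.

S(g_2,m_4): lcm = x^2y. S = -8/3xy^2 + 4y^3 - 9/2x^2 - 7/4xy - 4y^2 + 3/2x - 35/3y.
  leading term xy^2: subtract (-2/9x)·r from -8/3xy^2 + 4y^3 - 9/2x^2 - 7/4xy - 4y^2 + 3/2x - 35/3y → 4y^3 - 113/18x^2 - 7/4xy - 4y^2 + 19/18x - 35/3y
  leading term y^3: subtract (4)·g_1 from 4y^3 - 113/18x^2 - 7/4xy - 4y^2 + 19/18x - 35/3y → -113/18x^2 - 7/4xy - 4y^2 - 197/18x - 47/3y + 4
  leading term x^2: subtract (-113/18)·g_2 from -113/18x^2 - 7/4xy - 4y^2 - 197/18x - 47/3y + 4 → -1997/108xy + 190/9y^2 - 197/18x - 367/9y - 3739/54
  leading term xy: subtract (-1997/72)·m_4 from -1997/108xy + 190/9y^2 - 197/18x - 367/9y - 3739/54 → 190/9y^2 + 5203/72x - 3637/432y - 20947/216
  leading term y^2: subtract (95/54)·r from 190/9y^2 + 5203/72x - 3637/432y - 20947/216 → 18649/216x - 3637/432y - 2243/24
  leading term x: no divisor's leading term divides it; move 18649/216x to the remainder.
  leading term y: no divisor's leading term divides it; move -3637/432y to the remainder.
  leading term 1: no divisor's leading term divides it; move -2243/24 to the remainder.
  remainder 18649/216x - 3637/432y - 2243/24 ≠ 0; add m_5 = 18649/216x - 3637/432y - 2243/24 to the basis.

S(r,m_4): lcm = xy^2. S = -2/3x^2 - 9/2xy - 7/4y^2 - 1/6x + 3/2y.
  leading term x^2: subtract (-2/3)·g_2 from -2/3x^2 - 9/2xy - 7/4y^2 - 1/6x + 3/2y → -113/18xy + 11/12y^2 - 1/6x - 7/6y - 70/9
  leading term xy: subtract (-113/12)·m_4 from -113/18xy + 11/12y^2 - 1/6x - 7/6y - 70/9 → 11/12y^2 + 337/12x + 707/72y - 619/36
  leading term y^2: subtract (11/144)·r from 11/12y^2 + 337/12x + 707/72y - 619/36 → 1033/36x + 707/72y - 409/24
  leading term x: subtract (6198/18649)·m_5 from 1033/36x + 707/72y - 409/24 → 705911/55947y + 6274673/447576
  leading term y: no divisor's leading term divides it; move 705911/55947y to the remainder.
  leading term 1: no divisor's leading term divides it; move 6274673/447576 to the remainder.
  remainder 705911/55947y + 6274673/447576 ≠ 0; add m_6 = 705911/55947y + 6274673/447576 to the basis.

S(g_2,m_5): lcm = x^2. S = -287473/111894xy + 4y^2 + 20187/18649x - 4y - 35/3.
  leading term xy: subtract (-287473/74596)·m_4 from -287473/111894xy + 4y^2 + 20187/18649x - 4y - 35/3 → 4y^2 + 943167/74596x + 222007/447576y - 3473279/223788
  leading term y^2: subtract (1/3)·r from 4y^2 + 943167/74596x + 222007/447576y - 3473279/223788 → 3426269/223788x + 222007/447576y - 1108029/74596
  leading term x: subtract (61672842/347785201)·m_5 from 3426269/223788x + 222007/447576y - 1108029/74596 → 691731204/347785201y + 597932820/347785201
  leading term y: subtract (2075193612/13164534239)·m_6 from 691731204/347785201y + 597932820/347785201 → -12918766017/26329068478
  leading term 1: no divisor's leading term divides it; move -12918766017/26329068478 to the remainder.
  remainder -12918766017/26329068478 ≠ 0; add m_7 = -12918766017/26329068478 to the basis.

The other S-polynomials (S(g_1,g_2), S(g_2,r), S(g_1,m_4), S(g_1,m_5), S(r,m_5), S(m_4,m_5), S(g_1,m_6), S(g_2,m_6), S(r,m_6), S(m_4,m_6), S(m_5,m_6), S(g_1,m_7), S(g_2,m_7), S(r,m_7), S(m_4,m_7), S(m_5,m_7), S(m_6,m_7)) all reduce to 0 modulo the current basis, so we have a Gröbner basis.
Inter-reduce: drop elements whose leading term is divisible by another's, tail-reduce, and make monic.
Reduced Gröbner basis: {1}.
The reduced Gröbner basis of I + (p) is {1}: the ideal is the whole ring, so the enlarged system has no common solution — adjoining p is inconsistent.

Ideal membership is decidable via reduction modulo a Gröbner basis.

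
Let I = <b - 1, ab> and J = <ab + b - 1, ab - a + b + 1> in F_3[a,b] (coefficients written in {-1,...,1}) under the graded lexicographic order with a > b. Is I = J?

Since reduced Gröbner bases are canonical representatives of ideals under a given ordering, it suffices to compute and compare them.
Buchberger on the first generating set:
f_1 = b - 1, LT = b.
f_2 = ab, LT = ab.

S(f_1,f_2): lcm = ab. S = -a.
  leading term a: no divisor's leading term divides it; move -a to the remainder.
  remainder -a ≠ 0; add g_3 = -a to the basis.

S(f_1,g_3): leading monomials are coprime, so the S-polynomial reduces to 0 (Buchberger's first criterion).
S(f_2,g_3): lcm = ab. S = 0.
  remainder 0.

Every S-polynomial of the final basis reduces to 0, so we have a Gröbner basis.
Inter-reduce: drop elements whose leading term is divisible by another's, tail-reduce, and make monic.
Reduced Gröbner basis: {a, b - 1}.

Buchberger on the second generating set:
h_1 = ab + b - 1, LT = ab.
h_2 = ab - a + b + 1, LT = ab.

S(h_1,h_2): lcm = ab. S = a + 1.
  leading term a: no divisor's leading term divides it; move a to the remainder.
  leading term 1: no divisor's leading term divides it; move 1 to the remainder.
  remainder a + 1 ≠ 0; add k_3 = a + 1 to the basis.

S(h_1,k_3): lcm = ab. S = -1.
  leading term 1: no divisor's leading term divides it; move -1 to the remainder.
  remainder -1 ≠ 0; add k_4 = -1 to the basis.

S(h_2,k_3): lcm = ab. S = -a + 1.
  leading term a: subtract (-1)·k_3 from -a + 1 → -1
  leading term 1: subtract (1)·k_4 from -1 → 0
  remainder 0.

S(h_1,k_4): leading monomials are coprime, so the S-polynomial reduces to 0 (Buchberger's first criterion).
S(h_2,k_4): leading monomials are coprime, so the S-polynomial reduces to 0 (Buchberger's first criterion).
S(k_3,k_4): leading monomials are coprime, so the S-polynomial reduces to 0 (Buchberger's first criterion).
Every S-polynomial of the final basis reduces to 0, so we have a Gröbner basis.
Inter-reduce: drop elements whose leading term is divisible by another's, tail-reduce, and make monic.
Reduced Gröbner basis: {1}.

The bases are distinct; the ideals are different.

No, the ideals differ.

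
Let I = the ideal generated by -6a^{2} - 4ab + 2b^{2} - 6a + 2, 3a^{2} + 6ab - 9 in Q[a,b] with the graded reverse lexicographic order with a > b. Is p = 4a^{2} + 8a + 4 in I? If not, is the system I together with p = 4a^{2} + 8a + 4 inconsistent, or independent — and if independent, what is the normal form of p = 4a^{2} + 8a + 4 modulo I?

First compute the reduced Gröbner basis of I by Buchberger's algorithm.
f_1 = -6a^{2} - 4ab + 2b^{2} - 6a + 2, LT = a^{2}.
f_2 = 3a^{2} + 6ab - 9, LT = a^{2}.

S(f_1,f_2): lcm = a^{2}. S = -\tfrac{4}{3}ab - \tfrac{1}{3}b^{2} + a + \tfrac{8}{3}.
  leading term ab: no divisor's leading term divides it; move -\tfrac{4}{3}ab to the remainder.
  leading term b^{2}: no divisor's leading term divides it; move -\tfrac{1}{3}b^{2} to the remainder.
  leading term a: no divisor's leading term divides it; move a to the remainder.
  leading term 1: no divisor's leading term divides it; move \tfrac{8}{3} to the remainder.
  remainder -\tfrac{4}{3}ab - \tfrac{1}{3}b^{2} + a + \tfrac{8}{3} ≠ 0; add h_3 = -\tfrac{4}{3}ab - \tfrac{1}{3}b^{2} + a + \tfrac{8}{3} to the basis.

S(f_1,h_3): lcm = a^{2}b. S = \tfrac{5}{12}ab^{2} - \tfrac{1}{3}b^{3} + \tfrac{3}{4}a^{2} + ab + 2a - \tfrac{1}{3}b.
  leading term ab^{2}: subtract (-\tfrac{5}{16}b)·h_3 from \tfrac{5}{12}ab^{2} - \tfrac{1}{3}b^{3} + \tfrac{3}{4}a^{2} + ab + 2a - \tfrac{1}{3}b → -\tfrac{7}{16}b^{3} + \tfrac{3}{4}a^{2} + \tfrac{21}{16}ab + 2a + \tfrac{1}{2}b
  leading term b^{3}: no divisor's leading term divides it; move -\tfrac{7}{16}b^{3} to the remainder.
  leading term a^{2}: subtract (-\tfrac{1}{8})·f_1 from \tfrac{3}{4}a^{2} + \tfrac{21}{16}ab + 2a + \tfrac{1}{2}b → \tfrac{13}{16}ab + \tfrac{1}{4}b^{2} + \tfrac{5}{4}a + \tfrac{1}{2}b + \tfrac{1}{4}
  leading term ab: subtract (-\tfrac{39}{64})·h_3 from \tfrac{13}{16}ab + \tfrac{1}{4}b^{2} + \tfrac{5}{4}a + \tfrac{1}{2}b + \tfrac{1}{4} → \tfrac{3}{64}b^{2} + \tfrac{119}{64}a + \tfrac{1}{2}b + \tfrac{15}{8}
  leading term b^{2}: no divisor's leading term divides it; move \tfrac{3}{64}b^{2} to the remainder.
  leading term a: no divisor's leading term divides it; move \tfrac{119}{64}a to the remainder.
  leading term b: no divisor's leading term divides it; move \tfrac{1}{2}b to the remainder.
  leading term 1: no divisor's leading term divides it; move \tfrac{15}{8} to the remainder.
  remainder -\tfrac{7}{16}b^{3} + \tfrac{3}{64}b^{2} + \tfrac{119}{64}a + \tfrac{1}{2}b + \tfrac{15}{8} ≠ 0; add h_4 = -\tfrac{7}{16}b^{3} + \tfrac{3}{64}b^{2} + \tfrac{119}{64}a + \tfrac{1}{2}b + \tfrac{15}{8} to the basis.

The other S-polynomials (S(f_2,h_3), S(f_1,h_4), S(f_2,h_4), S(h_3,h_4)) all reduce to 0 modulo the current basis, so we have a Gröbner basis.
Inter-reduce: drop elements whose leading term is divisible by another's, tail-reduce, and make monic.
Reduced Gröbner basis: {b^{3} - \tfrac{3}{28}b^{2} - \tfrac{17}{4}a - \tfrac{8}{7}b - \tfrac{30}{7}, a^{2} - \tfrac{1}{2}b^{2} + \tfrac{3}{2}a + 1, ab + \tfrac{1}{4}b^{2} - \tfrac{3}{4}a - 2}.
Label its elements g_1 = b^{3} - \tfrac{3}{28}b^{2} - \tfrac{17}{4}a - \tfrac{8}{7}b - \tfrac{30}{7}, g_2 = a^{2} - \tfrac{1}{2}b^{2} + \tfrac{3}{2}a + 1, g_3 = ab + \tfrac{1}{4}b^{2} - \tfrac{3}{4}a - 2.

Reduce p = 4a^{2} + 8a + 4 modulo G:
  leading term a^{2}: subtract (4)·g_2 from 4a^{2} + 8a + 4 → 2b^{2} + 2a
  leading term b^{2}: no divisor's leading term divides it; move 2b^{2} to the remainder.
  leading term a: no divisor's leading term divides it; move 2a to the remainder.
  normal form = 2b^{2} + 2a.
The normal form is nonzero, so p ∉ I. Since p minus its normal form lies in I, I + (p) = I + (r) where r = 2b^{2} + 2a; decide whether this ideal is the whole ring.
Run Buchberger on G together with r (pairs among the g_i already reduce to 0 since G is a Gröbner basis):
g_1 = b^{3} - \tfrac{3}{28}b^{2} - \tfrac{17}{4}a - \tfrac{8}{7}b - \tfrac{30}{7}, LT = b^{3}.
g_2 = a^{2} - \tfrac{1}{2}b^{2} + \tfrac{3}{2}a + 1, LT = a^{2}.
g_3 = ab + \tfrac{1}{4}b^{2} - \tfrac{3}{4}a - 2, LT = ab.
r = 2b^{2} + 2a, LT = b^{2}.

S(g_1,r): lcm = b^{3}. S = -ab - \tfrac{3}{28}b^{2} - \tfrac{17}{4}a - \tfrac{8}{7}b - \tfrac{30}{7}.
  leading term ab: subtract (-1)·g_3 from -ab - \tfrac{3}{28}b^{2} - \tfrac{17}{4}a - \tfrac{8}{7}b - \tfrac{30}{7} → \tfrac{1}{7}b^{2} - 5a - \tfrac{8}{7}b - \tfrac{44}{7}
  leading term b^{2}: subtract (\tfrac{1}{14})·r from \tfrac{1}{7}b^{2} - 5a - \tfrac{8}{7}b - \tfrac{44}{7} → -\tfrac{36}{7}a - \tfrac{8}{7}b - \tfrac{44}{7}
  leading term a: no divisor's leading term divides it; move -\tfrac{36}{7}a to the remainder.
  leading term b: no divisor's leading term divides it; move -\tfrac{8}{7}b to the remainder.
  leading term 1: no divisor's leading term divides it; move -\tfrac{44}{7} to the remainder.
  remainder -\tfrac{36}{7}a - \tfrac{8}{7}b - \tfrac{44}{7} ≠ 0; add m_5 = -\tfrac{36}{7}a - \tfrac{8}{7}b - \tfrac{44}{7} to the basis.

S(g_3,r): lcm = ab^{2}. S = \tfrac{1}{4}b^{3} - a^{2} - \tfrac{3}{4}ab - 2b.
  leading term b^{3}: subtract (\tfrac{1}{4})·g_1 from \tfrac{1}{4}b^{3} - a^{2} - \tfrac{3}{4}ab - 2b → -a^{2} - \tfrac{3}{4}ab + \tfrac{3}{112}b^{2} + \tfrac{17}{16}a - \tfrac{12}{7}b + \tfrac{15}{14}
  leading term a^{2}: subtract (-1)·g_2 from -a^{2} - \tfrac{3}{4}ab + \tfrac{3}{112}b^{2} + \tfrac{17}{16}a - \tfrac{12}{7}b + \tfrac{15}{14} → -\tfrac{3}{4}ab - \tfrac{53}{112}b^{2} + \tfrac{41}{16}a - \tfrac{12}{7}b + \tfrac{29}{14}
  leading term ab: subtract (-\tfrac{3}{4})·g_3 from -\tfrac{3}{4}ab - \tfrac{53}{112}b^{2} + \tfrac{41}{16}a - \tfrac{12}{7}b + \tfrac{29}{14} → -\tfrac{2}{7}b^{2} + 2a - \tfrac{12}{7}b + \tfrac{4}{7}
  leading term b^{2}: subtract (-\tfrac{1}{7})·r from -\tfrac{2}{7}b^{2} + 2a - \tfrac{12}{7}b + \tfrac{4}{7} → \tfrac{16}{7}a - \tfrac{12}{7}b + \tfrac{4}{7}
  leading term a: subtract (-\tfrac{4}{9})·m_5 from \tfrac{16}{7}a - \tfrac{12}{7}b + \tfrac{4}{7} → -\tfrac{20}{9}b - \tfrac{20}{9}
  leading term b: no divisor's leading term divides it; move -\tfrac{20}{9}b to the remainder.
  leading term 1: no divisor's leading term divides it; move -\tfrac{20}{9} to the remainder.
  remainder -\tfrac{20}{9}b - \tfrac{20}{9} ≠ 0; add m_6 = -\tfrac{20}{9}b - \tfrac{20}{9} to the basis.

The other S-polynomials (S(g_1,g_2), S(g_1,g_3), S(g_2,g_3), S(g_2,r), S(g_1,m_5), S(g_2,m_5), S(g_3,m_5), S(r,m_5), S(g_1,m_6), S(g_2,m_6), S(g_3,m_6), S(r,m_6), S(m_5,m_6)) all reduce to 0 modulo the current basis, so we have a Gröbner basis.
Inter-reduce: drop elements whose leading term is divisible by another's, tail-reduce, and make monic.
Reduced Gröbner basis: {a + 1, b + 1}.
The reduced Gröbner basis of I + (p) is {a + 1, b + 1} ≠ {1}, a proper ideal, so the enlarged system stays consistent: p is independent of I, with normal form 2b^{2} + 2a.

4a^{2} + 8a + 4 is independent of I; its normal form modulo I is 2b^{2} + 2a.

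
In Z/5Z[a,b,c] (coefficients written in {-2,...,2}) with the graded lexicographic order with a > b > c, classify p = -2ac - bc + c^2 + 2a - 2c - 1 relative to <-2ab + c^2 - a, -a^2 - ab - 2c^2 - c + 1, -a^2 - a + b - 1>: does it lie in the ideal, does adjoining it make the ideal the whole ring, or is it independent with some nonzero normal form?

First compute the reduced Gröbner basis of I by Buchberger's algorithm.
f_1 = -2ab + c^2 - a, LT = ab.
f_2 = -a^2 - ab - 2c^2 - c + 1, LT = a^2.
f_3 = -a^2 - a + b - 1, LT = a^2.

S(f_1,f_2): lcm = a^2b. S = -ab^2 + 2ac^2 - 2bc^2 - 2a^2 - bc + b.
  reduce S modulo (f_1, f_2, f_3):
  remainder 2ac^2 - bc - c^2 + b + 2c - 2 ≠ 0; add h_4 = 2ac^2 - bc - c^2 + b + 2c - 2 to the basis.

S(f_1,f_3): lcm = a^2b. S = 2ac^2 - 2a^2 - ab + b^2 - b.
  reduce S modulo (f_1, f_2, f_3, h_4):
  remainder b^2 + bc - 2c^2 + 2a - 2b ≠ 0; add h_5 = b^2 + bc - 2c^2 + 2a - 2b to the basis.

S(f_2,f_3): lcm = a^2. S = ab + 2c^2 - a + b + c - 2.
  reduce S modulo (f_1, f_2, f_3, h_4, h_5):
  remainder a + b + c - 2 ≠ 0; add h_6 = a + b + c - 2 to the basis.

S(f_1,h_4): lcm = abc^2. S = 2c^4 - 2ac^2 - 2b^2c - 2bc^2 + 2b^2 - bc + b.
  reduce S modulo (f_1, f_2, f_3, h_4, h_5, h_6):
  remainder 2c^4 + c^3 - 2bc - c^2 - c ≠ 0; add h_7 = 2c^4 + c^3 - 2bc - c^2 - c to the basis.

S(f_3,h_4): lcm = a^2c^2. S = -2abc - ac^2 - bc^2 + 2ab - ac + c^2 + a.
  reduce S modulo (f_1, f_2, f_3, h_4, h_5, h_6, h_7):
  remainder -bc^2 - c^3 + 2bc - c^2 - 2b + c - 1 ≠ 0; add h_8 = -bc^2 - c^3 + 2bc - c^2 - 2b + c - 1 to the basis.

S(f_1,h_5): lcm = ab^2. S = -abc + 2ac^2 + 2bc^2 - 2a^2.
  reduce S modulo (f_1, f_2, f_3, h_4, h_5, h_6, h_7, h_8):
  remainder 2bc + c^2 + b - c + 1 ≠ 0; add h_9 = 2bc + c^2 + b - c + 1 to the basis.

S(f_1,h_9): lcm = abc. S = 2ac^2 + 2c^3 + 2ab + ac + 2a.
  reduce S modulo (f_1, f_2, f_3, h_4, h_5, h_6, h_7, h_8, h_9):
  remainder 2c^3 + c^2 - 2b - c - 1 ≠ 0; add h_10 = 2c^3 + c^2 - 2b - c - 1 to the basis.

The other S-polynomials (S(f_2,h_4), S(f_2,h_5), S(f_3,h_5), S(h_4,h_5), S(f_1,h_6), S(f_2,h_6), S(f_3,h_6), S(h_4,h_6), S(h_5,h_6), S(f_1,h_7), S(f_2,h_7), S(f_3,h_7), S(h_4,h_7), S(h_5,h_7), S(h_6,h_7), S(f_1,h_8), S(f_2,h_8), S(f_3,h_8), S(h_4,h_8), S(h_5,h_8), S(h_6,h_8), S(h_7,h_8), S(f_2,h_9), S(f_3,h_9), S(h_4,h_9), S(h_5,h_9), S(h_6,h_9), S(h_7,h_9), S(h_8,h_9), S(f_1,h_10), S(f_2,h_10), S(f_3,h_10), S(h_4,h_10), S(h_5,h_10), S(h_6,h_10), S(h_7,h_10), S(h_8,h_10), S(h_9,h_10)) all reduce to 0 modulo the current basis, so we have a Gröbner basis.
Inter-reduce: drop elements whose leading term is divisible by another's, tail-reduce, and make monic.
Reduced Gröbner basis: {c^3 - 2c^2 - b + 2c + 2, b^2 - 2b + c + 1, bc - 2c^2 - 2b + 2c - 2, a + b + c - 2}.
Label its elements g_1 = c^3 - 2c^2 - b + 2c + 2, g_2 = b^2 - 2b + c + 1, g_3 = bc - 2c^2 - 2b + 2c - 2, g_4 = a + b + c - 2.

Reduce p = -2ac - bc + c^2 + 2a - 2c - 1 modulo G:
  leading term ac: subtract (-2c)·g_4 from -2ac - bc + c^2 + 2a - 2c - 1 → bc - 2c^2 + 2a - c - 1
  leading term bc: subtract (1)·g_3 from bc - 2c^2 + 2a - c - 1 → 2a + 2b + 2c + 1
  leading term a: subtract (2)·g_4 from 2a + 2b + 2c + 1 → 0
  normal form = 0.
Since the normal form is 0, p ∈ I.

-2ac - bc + c^2 + 2a - 2c - 1 lies in I (it reduces to 0).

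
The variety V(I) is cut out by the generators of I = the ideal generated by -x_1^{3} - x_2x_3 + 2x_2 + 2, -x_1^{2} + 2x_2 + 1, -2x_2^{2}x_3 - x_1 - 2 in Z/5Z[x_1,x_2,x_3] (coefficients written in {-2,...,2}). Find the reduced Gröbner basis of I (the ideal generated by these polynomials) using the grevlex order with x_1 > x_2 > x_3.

f_1 = -x_1^{3} - x_2x_3 + 2x_2 + 2, LT = x_1^{3}.
f_2 = -x_1^{2} + 2x_2 + 1, LT = x_1^{2}.
f_3 = -2x_2^{2}x_3 - x_1 - 2, LT = x_2^{2}x_3.

S(f_1,f_2): lcm = x_1^{3}. S = 2x_1x_2 + x_2x_3 + x_1 - 2x_2 - 2.
  reduce S modulo (f_1, f_2, f_3):
  remainder 2x_1x_2 + x_2x_3 + x_1 - 2x_2 - 2 ≠ 0; add g_4 = 2x_1x_2 + x_2x_3 + x_1 - 2x_2 - 2 to the basis.

S(f_2,g_4): lcm = x_1^{2}x_2. S = 2x_1x_2x_3 + 2x_1^{2} + x_1x_2 - 2x_2^{2} + x_1 - x_2.
  reduce S modulo (f_1, f_2, f_3, g_4):
  remainder -x_2x_3^{2} - 2x_2^{2} - x_1x_3 - x_2x_3 - 2x_1 - x_2 + 2x_3 - 2 ≠ 0; add g_5 = -x_2x_3^{2} - 2x_2^{2} - x_1x_3 - x_2x_3 - 2x_1 - x_2 + 2x_3 - 2 to the basis.

S(f_3,g_4): lcm = x_1x_2^{2}x_3. S = 2x_2^{2}x_3^{2} + 2x_1x_2x_3 + x_2^{2}x_3 - 2x_1^{2} + x_2x_3 + x_1.
  reduce S modulo (f_1, f_2, f_3, g_4, g_5):
  remainder 2x_2^{2} - x_1x_3 - x_2x_3 + 2x_2 - 2x_3 - 1 ≠ 0; add g_6 = 2x_2^{2} - x_1x_3 - x_2x_3 + 2x_2 - 2x_3 - 1 to the basis.

S(f_3,g_6): lcm = x_2^{2}x_3. S = -2x_1x_3^{2} - 2x_2x_3^{2} - x_2x_3 + x_3^{2} - 2x_1 - 2x_3 + 1.
  reduce S modulo (f_1, f_2, f_3, g_4, g_5, g_6):
  remainder -2x_1x_3^{2} - x_1x_3 - 2x_2x_3 + x_3^{2} + 2x_1 - 2x_2 - 2x_3 + 2 ≠ 0; add g_7 = -2x_1x_3^{2} - x_1x_3 - 2x_2x_3 + x_3^{2} + 2x_1 - 2x_2 - 2x_3 + 2 to the basis.

S(g_4,g_6): lcm = x_1x_2^{2}. S = -2x_1^{2}x_3 - 2x_1x_2x_3 - 2x_2^{2}x_3 + 2x_1x_2 - x_2^{2} + x_1x_3 - 2x_1 - x_2.
  reduce S modulo (f_1, f_2, f_3, g_4, g_5, g_6, g_7):
  remainder 2x_1x_3 - 2x_2x_3 + x_1 - 2x_2 - 2 ≠ 0; add g_8 = 2x_1x_3 - 2x_2x_3 + x_1 - 2x_2 - 2 to the basis.

S(f_2,g_7): lcm = x_1^{2}x_3^{2}. S = 2x_1^{2}x_3 - x_1x_2x_3 - 2x_1x_3^{2} - 2x_2x_3^{2} + x_1^{2} - x_1x_2 - x_1x_3 - x_3^{2} + x_1.
  reduce S modulo (f_1, f_2, f_3, g_4, g_5, g_6, g_7, g_8):
  remainder 2x_2x_3 - 2x_3^{2} + 2x_1 - 2x_3 + 1 ≠ 0; add g_9 = 2x_2x_3 - 2x_3^{2} + 2x_1 - 2x_3 + 1 to the basis.

S(g_5,g_9): lcm = x_2x_3^{2}. S = x_3^{3} + 2x_2^{2} + x_2x_3 + x_3^{2} + 2x_1 + x_2 + 2.
  reduce S modulo (f_1, f_2, f_3, g_4, g_5, g_6, g_7, g_8, g_9):
  remainder x_3^{3} - x_3^{2} + x_1 ≠ 0; add g_10 = x_3^{3} - x_3^{2} + x_1 to the basis.

The other S-polynomials (S(f_1,f_3), S(f_2,f_3), S(f_1,g_4), S(f_1,g_5), S(f_2,g_5), S(f_3,g_5), S(g_4,g_5), S(f_1,g_6), S(f_2,g_6), S(g_5,g_6), S(f_1,g_7), S(f_3,g_7), S(g_4,g_7), S(g_5,g_7), S(g_6,g_7), S(f_1,g_8), S(f_2,g_8), S(f_3,g_8), S(g_4,g_8), S(g_5,g_8), S(g_6,g_8), S(g_7,g_8), S(f_1,g_9), S(f_2,g_9), S(f_3,g_9), S(g_4,g_9), S(g_6,g_9), S(g_7,g_9), S(g_8,g_9), S(f_1,g_10), S(f_2,g_10), S(f_3,g_10), S(g_4,g_10), S(g_5,g_10), S(g_6,g_10), S(g_7,g_10), S(g_8,g_10), S(g_9,g_10)) all reduce to 0 modulo the current basis, so we have a Gröbner basis.
Inter-reduce: drop elements whose leading term is divisible by another's, tail-reduce, and make monic.

G = {x_3^{3} - x_3^{2} + x_1, x_1^{2} - 2x_2 - 1, x_1x_2 - 2x_3^{2} - x_2 - 2x_3, x_2^{2} - x_3^{2} - 2x_2 - 2x_3 + 2, x_1x_3 - x_3^{2} - x_1 - x_2 - x_3 + 2, x_2x_3 - x_3^{2} + x_1 - x_3 - 2}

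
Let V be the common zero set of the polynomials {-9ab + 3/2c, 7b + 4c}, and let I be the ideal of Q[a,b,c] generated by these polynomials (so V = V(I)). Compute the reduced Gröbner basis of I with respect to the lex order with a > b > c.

This is the nonlinear analogue of row-reducing a linear system.

f_1 = -9ab + 3/2c, LT = ab.
f_2 = 7b + 4c, LT = b.

S(f_1,f_2): lcm = ab. S = -4/7ac - 1/6c.
  reduce S modulo (f_1, f_2):
  remainder -4/7ac - 1/6c ≠ 0; add g_3 = -4/7ac - 1/6c to the basis.

The other S-polynomials (S(f_1,g_3), S(f_2,g_3)) all reduce to 0 modulo the current basis, so we have a Gröbner basis.
Inter-reduce: drop elements whose leading term is divisible by another's, tail-reduce, and make monic.

G = {ac + 7/24c, b + 4/7c}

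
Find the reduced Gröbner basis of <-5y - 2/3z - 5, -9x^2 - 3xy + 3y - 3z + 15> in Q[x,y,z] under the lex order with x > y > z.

G = {x^2 - 2/45xz - 1/3x + 17/45z - 4/3, y + 2/15z + 1}

f_1 = -5y - 2/3z - 5, LT = y.
f_2 = -9x^2 - 3xy + 3y - 3z + 15, LT = x^2.

The S-polynomials (S(f_1,f_2)) all reduce to 0 modulo the current basis, so we have a Gröbner basis.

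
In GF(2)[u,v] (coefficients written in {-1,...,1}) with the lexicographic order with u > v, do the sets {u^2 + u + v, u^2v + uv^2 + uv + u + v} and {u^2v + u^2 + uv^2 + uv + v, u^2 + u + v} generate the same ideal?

Two ideals are equal iff their reduced Gröbner bases coincide (the reduced basis is unique for a fixed ordering).
Buchberger on the first generating set:
f_1 = u^2 + u + v, LT = u^2.
f_2 = u^2v + uv^2 + uv + u + v, LT = u^2v.

S(f_1,f_2): lcm = u^2v. S = uv^2 + u + v^2 + v.
  leading term uv^2: no divisor's leading term divides it; move uv^2 to the remainder.
  leading term u: no divisor's leading term divides it; move u to the remainder.
  leading term v^2: no divisor's leading term divides it; move v^2 to the remainder.
  leading term v: no divisor's leading term divides it; move v to the remainder.
  remainder uv^2 + u + v^2 + v ≠ 0; add g_3 = uv^2 + u + v^2 + v to the basis.

S(f_1,g_3): lcm = u^2v^2. S = u^2 + uv + v^3.
  leading term u^2: subtract (1)·f_1 from u^2 + uv + v^3 → uv + u + v^3 + v
  leading term uv: no divisor's leading term divides it; move uv to the remainder.
  leading term u: no divisor's leading term divides it; move u to the remainder.
  leading term v^3: no divisor's leading term divides it; move v^3 to the remainder.
  leading term v: no divisor's leading term divides it; move v to the remainder.
  remainder uv + u + v^3 + v ≠ 0; add g_4 = uv + u + v^3 + v to the basis.

S(g_3,g_4): lcm = uv^2. S = uv + u + v^4 + v.
  leading term uv: subtract (1)·g_4 from uv + u + v^4 + v → v^4 + v^3
  leading term v^4: no divisor's leading term divides it; move v^4 to the remainder.
  leading term v^3: no divisor's leading term divides it; move v^3 to the remainder.
  remainder v^4 + v^3 ≠ 0; add g_5 = v^4 + v^3 to the basis.

The other S-polynomials (S(f_2,g_3), S(f_1,g_4), S(f_2,g_4), S(f_1,g_5), S(f_2,g_5), S(g_3,g_5), S(g_4,g_5)) all reduce to 0 modulo the current basis, so we have a Gröbner basis.
Inter-reduce: drop elements whose leading term is divisible by another's, tail-reduce, and make monic.
Reduced Gröbner basis: {u^2 + u + v, uv + u + v^3 + v, v^4 + v^3}.

Buchberger on the second generating set:
h_1 = u^2v + u^2 + uv^2 + uv + v, LT = u^2v.
h_2 = u^2 + u + v, LT = u^2.

S(h_1,h_2): lcm = u^2v. S = u^2 + uv^2 + v^2 + v.
  leading term u^2: subtract (1)·h_2 from u^2 + uv^2 + v^2 + v → uv^2 + u + v^2
  leading term uv^2: no divisor's leading term divides it; move uv^2 to the remainder.
  leading term u: no divisor's leading term divides it; move u to the remainder.
  leading term v^2: no divisor's leading term divides it; move v^2 to the remainder.
  remainder uv^2 + u + v^2 ≠ 0; add k_3 = uv^2 + u + v^2 to the basis.

S(h_1,k_3): lcm = u^2v^2. S = u^2v + u^2 + uv^3 + v^2.
  leading term u^2v: subtract (1)·h_1 from u^2v + u^2 + uv^3 + v^2 → uv^3 + uv^2 + uv + v^2 + v
  leading term uv^3: subtract (v)·k_3 from uv^3 + uv^2 + uv + v^2 + v → uv^2 + v^3 + v^2 + v
  leading term uv^2: subtract (1)·k_3 from uv^2 + v^3 + v^2 + v → u + v^3 + v
  leading term u: no divisor's leading term divides it; move u to the remainder.
  leading term v^3: no divisor's leading term divides it; move v^3 to the remainder.
  leading term v: no divisor's leading term divides it; move v to the remainder.
  remainder u + v^3 + v ≠ 0; add k_4 = u + v^3 + v to the basis.

S(k_3,k_4): lcm = uv^2. S = u + v^5 + v^3 + v^2.
  leading term u: subtract (1)·k_4 from u + v^5 + v^3 + v^2 → v^5 + v^2 + v
  leading term v^5: no divisor's leading term divides it; move v^5 to the remainder.
  leading term v^2: no divisor's leading term divides it; move v^2 to the remainder.
  leading term v: no divisor's leading term divides it; move v to the remainder.
  remainder v^5 + v^2 + v ≠ 0; add k_5 = v^5 + v^2 + v to the basis.

The other S-polynomials (S(h_2,k_3), S(h_1,k_4), S(h_2,k_4), S(h_1,k_5), S(h_2,k_5), S(k_3,k_5), S(k_4,k_5)) all reduce to 0 modulo the current basis, so we have a Gröbner basis.
Inter-reduce: drop elements whose leading term is divisible by another's, tail-reduce, and make monic.
Reduced Gröbner basis: {u + v^3 + v, v^5 + v^2 + v}.

Since the reduced bases disagree, the two ideals are not the same.

No, the ideals differ.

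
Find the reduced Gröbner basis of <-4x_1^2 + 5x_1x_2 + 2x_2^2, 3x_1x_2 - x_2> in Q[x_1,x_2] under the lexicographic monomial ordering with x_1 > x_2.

This is the nonlinear analogue of row-reducing a linear system.

f_1 = -4x_1^2 + 5x_1x_2 + 2x_2^2, LT = x_1^2.
f_2 = 3x_1x_2 - x_2, LT = x_1x_2.

S(f_1,f_2): lcm = x_1^2x_2. S = -5/4x_1x_2^2 + 1/3x_1x_2 - 1/2x_2^3.
  leading term x_1x_2^2: subtract (-5/12x_2)·f_2 from -5/4x_1x_2^2 + 1/3x_1x_2 - 1/2x_2^3 → 1/3x_1x_2 - 1/2x_2^3 - 5/12x_2^2
  leading term x_1x_2: subtract (1/9)·f_2 from 1/3x_1x_2 - 1/2x_2^3 - 5/12x_2^2 → -1/2x_2^3 - 5/12x_2^2 + 1/9x_2
  leading term x_2^3: no divisor's leading term divides it; move -1/2x_2^3 to the remainder.
  leading term x_2^2: no divisor's leading term divides it; move -5/12x_2^2 to the remainder.
  leading term x_2: no divisor's leading term divides it; move 1/9x_2 to the remainder.
  remainder -1/2x_2^3 - 5/12x_2^2 + 1/9x_2 ≠ 0; add g_3 = -1/2x_2^3 - 5/12x_2^2 + 1/9x_2 to the basis.

The other S-polynomials (S(f_1,g_3), S(f_2,g_3)) all reduce to 0 modulo the current basis, so we have a Gröbner basis.

G = {x_1^2 - 1/2x_2^2 - 5/12x_2, x_1x_2 - 1/3x_2, x_2^3 + 5/6x_2^2 - 2/9x_2}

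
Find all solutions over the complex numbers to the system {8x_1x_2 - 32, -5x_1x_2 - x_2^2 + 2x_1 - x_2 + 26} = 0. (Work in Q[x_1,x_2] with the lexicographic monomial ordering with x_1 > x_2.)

Compute a lex Gröbner basis by Buchberger's algorithm.
f_1 = 8x_1x_2 - 32, LT = x_1x_2.
f_2 = -5x_1x_2 + 2x_1 - x_2^2 - x_2 + 26, LT = x_1x_2.

S(f_1,f_2): lcm = x_1x_2. S = 2/5x_1 - 1/5x_2^2 - 1/5x_2 + 6/5.
  leading term x_1: no divisor's leading term divides it; move 2/5x_1 to the remainder.
  leading term x_2^2: no divisor's leading term divides it; move -1/5x_2^2 to the remainder.
  leading term x_2: no divisor's leading term divides it; move -1/5x_2 to the remainder.
  leading term 1: no divisor's leading term divides it; move 6/5 to the remainder.
  remainder 2/5x_1 - 1/5x_2^2 - 1/5x_2 + 6/5 ≠ 0; add h_3 = 2/5x_1 - 1/5x_2^2 - 1/5x_2 + 6/5 to the basis.

S(f_1,h_3): lcm = x_1x_2. S = 1/2x_2^3 + 1/2x_2^2 - 3x_2 - 4.
  leading term x_2^3: no divisor's leading term divides it; move 1/2x_2^3 to the remainder.
  leading term x_2^2: no divisor's leading term divides it; move 1/2x_2^2 to the remainder.
  leading term x_2: no divisor's leading term divides it; move -3x_2 to the remainder.
  leading term 1: no divisor's leading term divides it; move -4 to the remainder.
  remainder 1/2x_2^3 + 1/2x_2^2 - 3x_2 - 4 ≠ 0; add h_4 = 1/2x_2^3 + 1/2x_2^2 - 3x_2 - 4 to the basis.

The other S-polynomials (S(f_2,h_3), S(f_1,h_4), S(f_2,h_4), S(h_3,h_4)) all reduce to 0 modulo the current basis, so we have a Gröbner basis.
Inter-reduce: drop elements whose leading term is divisible by another's, tail-reduce, and make monic.
Reduced Gröbner basis: {x_1 - 1/2x_2^2 - 1/2x_2 + 3, x_2^3 + x_2^2 - 6x_2 - 8}.

Since the basis is lex-ordered, x_2^3 + x_2^2 - 6x_2 - 8 is univariate in x_2. Its roots are {-2, 1/2 - sqrt(17)/2, 1/2 + sqrt(17)/2}. Back-substituting each root into the other basis elements fixes the other coordinates.
  x_2 = -2: the earlier basis element becomes x_1 + 2 = 0, giving x_1 = -2 — point (-2, -2).
  x_2 = 1/2 - sqrt(17)/2: the earlier basis element becomes x_1 + 1/2 + sqrt(17)/2 = 0, giving x_1 = -sqrt(17)/2 - 1/2 — point (-sqrt(17)/2 - 1/2, 1/2 - sqrt(17)/2).
  x_2 = 1/2 + sqrt(17)/2: the earlier basis element becomes x_1 - sqrt(17)/2 + 1/2 = 0, giving x_1 = -1/2 + sqrt(17)/2 — point (-1/2 + sqrt(17)/2, 1/2 + sqrt(17)/2).
Each listed point satisfies every original equation (direct substitution).

{(-2, -2), (-sqrt(17)/2 - 1/2, 1/2 - sqrt(17)/2), (-1/2 + sqrt(17)/2, 1/2 + sqrt(17)/2)}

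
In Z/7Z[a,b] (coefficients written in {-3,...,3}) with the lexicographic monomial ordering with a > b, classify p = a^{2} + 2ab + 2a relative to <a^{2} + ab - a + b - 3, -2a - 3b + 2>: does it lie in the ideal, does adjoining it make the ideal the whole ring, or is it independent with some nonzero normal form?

First compute the reduced Gröbner basis of I by Buchberger's algorithm.
f_1 = a^{2} + ab - a + b - 3, LT = a^{2}.
f_2 = -2a - 3b + 2, LT = a.

S(f_1,f_2): lcm = a^{2}. S = 3ab + b - 3.
  reduce S modulo (f_1, f_2):
  remainder -b^{2} - 3b - 3 ≠ 0; add h_3 = -b^{2} - 3b - 3 to the basis.

The other S-polynomials (S(f_1,h_3), S(f_2,h_3)) all reduce to 0 modulo the current basis, so we have a Gröbner basis.
Inter-reduce: drop elements whose leading term is divisible by another's, tail-reduce, and make monic.
Reduced Gröbner basis: {a - 2b - 1, b^{2} + 3b + 3}.
Label its elements g_1 = a - 2b - 1, g_2 = b^{2} + 3b + 3.

Reduce p = a^{2} + 2ab + 2a modulo G:
  leading term a^{2}: subtract (a)·g_1 from a^{2} + 2ab + 2a → -3ab + 3a
  leading term ab: subtract (-3b)·g_1 from -3ab + 3a → 3a + b^{2} - 3b
  leading term a: subtract (3)·g_1 from 3a + b^{2} - 3b → b^{2} + 3b + 3
  leading term b^{2}: subtract (1)·g_2 from b^{2} + 3b + 3 → 0
  normal form = 0.
Since the normal form is 0, p ∈ I.

a^{2} + 2ab + 2a lies in I (it reduces to 0).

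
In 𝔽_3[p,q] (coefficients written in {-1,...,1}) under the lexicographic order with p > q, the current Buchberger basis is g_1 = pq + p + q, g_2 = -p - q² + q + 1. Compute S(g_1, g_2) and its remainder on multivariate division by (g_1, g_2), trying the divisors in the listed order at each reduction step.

S(g_1, g_2) = p - q³ + q² - q; remainder on division = -q³ + 1.

lcm(LM(g_1), LM(g_2)) = pq.
S = (lcm/LT(g_1))·g_1 − (lcm/LT(g_2))·g_2 = p - q³ + q² - q.
Reduce S modulo (g_1, g_2) in that order:
  leading term p: subtract (-1)·g_2 from p - q³ + q² - q → -q³ + 1
  leading term q³: no divisor's leading term divides it; move -q³ to the remainder.
  leading term 1: no divisor's leading term divides it; move 1 to the remainder.
The remainder -q³ + 1 is nonzero, so it would be added as the next basis element.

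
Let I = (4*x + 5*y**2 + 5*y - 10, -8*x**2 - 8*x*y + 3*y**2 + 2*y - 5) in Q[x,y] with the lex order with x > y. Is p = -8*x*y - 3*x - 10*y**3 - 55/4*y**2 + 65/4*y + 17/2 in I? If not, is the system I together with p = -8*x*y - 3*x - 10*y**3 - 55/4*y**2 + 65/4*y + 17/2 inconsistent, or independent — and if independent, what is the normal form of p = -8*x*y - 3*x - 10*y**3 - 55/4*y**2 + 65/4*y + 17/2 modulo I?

First compute the reduced Gröbner basis of I by Buchberger's algorithm.
f_1 = 4*x + 5*y**2 + 5*y - 10, LT = x.
f_2 = -8*x**2 - 8*x*y + 3*y**2 + 2*y - 5, LT = x**2.

S(f_1,f_2): lcm = x**2. S = 5/4*x*y**2 + 1/4*x*y - 5/2*x + 3/8*y**2 + 1/4*y - 5/8.
  leading term x*y**2: subtract (5/16*y**2)·f_1 from 5/4*x*y**2 + 1/4*x*y - 5/2*x + 3/8*y**2 + 1/4*y - 5/8 → 1/4*x*y - 5/2*x - 25/16*y**4 - 25/16*y**3 + 7/2*y**2 + 1/4*y - 5/8
  leading term x*y: subtract (1/16*y)·f_1 from 1/4*x*y - 5/2*x - 25/16*y**4 - 25/16*y**3 + 7/2*y**2 + 1/4*y - 5/8 → -5/2*x - 25/16*y**4 - 15/8*y**3 + 51/16*y**2 + 7/8*y - 5/8
  leading term x: subtract (-5/8)·f_1 from -5/2*x - 25/16*y**4 - 15/8*y**3 + 51/16*y**2 + 7/8*y - 5/8 → -25/16*y**4 - 15/8*y**3 + 101/16*y**2 + 4*y - 55/8
  leading term y**4: no divisor's leading term divides it; move -25/16*y**4 to the remainder.
  leading term y**3: no divisor's leading term divides it; move -15/8*y**3 to the remainder.
  leading term y**2: no divisor's leading term divides it; move 101/16*y**2 to the remainder.
  leading term y: no divisor's leading term divides it; move 4*y to the remainder.
  leading term 1: no divisor's leading term divides it; move -55/8 to the remainder.
  remainder -25/16*y**4 - 15/8*y**3 + 101/16*y**2 + 4*y - 55/8 ≠ 0; add h_3 = -25/16*y**4 - 15/8*y**3 + 101/16*y**2 + 4*y - 55/8 to the basis.

The other S-polynomials (S(f_1,h_3), S(f_2,h_3)) all reduce to 0 modulo the current basis, so we have a Gröbner basis.
Inter-reduce: drop elements whose leading term is divisible by another's, tail-reduce, and make monic.
Reduced Gröbner basis: {x + 5/4*y**2 + 5/4*y - 5/2, y**4 + 6/5*y**3 - 101/25*y**2 - 64/25*y + 22/5}.
Label its elements g_1 = x + 5/4*y**2 + 5/4*y - 5/2, g_2 = y**4 + 6/5*y**3 - 101/25*y**2 - 64/25*y + 22/5.

Reduce p = -8*x*y - 3*x - 10*y**3 - 55/4*y**2 + 65/4*y + 17/2 modulo G:
  leading term x*y: subtract (-8*y)·g_1 from -8*x*y - 3*x - 10*y**3 - 55/4*y**2 + 65/4*y + 17/2 → -3*x - 15/4*y**2 - 15/4*y + 17/2
  leading term x: subtract (-3)·g_1 from -3*x - 15/4*y**2 - 15/4*y + 17/2 → 1
  leading term 1: no divisor's leading term divides it; move 1 to the remainder.
  normal form = 1.
The normal form is nonzero, so p ∉ I. Since p minus its normal form lies in I, I + (p) = I + (r) where r = 1; decide whether this ideal is the whole ring.
Here r = 1 is a nonzero constant, hence a unit: 1 ∈ I + (p), the Gröbner basis of I + (p) is {1}, and the enlarged system has no common solution — adjoining p is inconsistent.

Adjoining -8*x*y - 3*x - 10*y**3 - 55/4*y**2 + 65/4*y + 17/2 makes the ideal the whole ring: the system is inconsistent.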